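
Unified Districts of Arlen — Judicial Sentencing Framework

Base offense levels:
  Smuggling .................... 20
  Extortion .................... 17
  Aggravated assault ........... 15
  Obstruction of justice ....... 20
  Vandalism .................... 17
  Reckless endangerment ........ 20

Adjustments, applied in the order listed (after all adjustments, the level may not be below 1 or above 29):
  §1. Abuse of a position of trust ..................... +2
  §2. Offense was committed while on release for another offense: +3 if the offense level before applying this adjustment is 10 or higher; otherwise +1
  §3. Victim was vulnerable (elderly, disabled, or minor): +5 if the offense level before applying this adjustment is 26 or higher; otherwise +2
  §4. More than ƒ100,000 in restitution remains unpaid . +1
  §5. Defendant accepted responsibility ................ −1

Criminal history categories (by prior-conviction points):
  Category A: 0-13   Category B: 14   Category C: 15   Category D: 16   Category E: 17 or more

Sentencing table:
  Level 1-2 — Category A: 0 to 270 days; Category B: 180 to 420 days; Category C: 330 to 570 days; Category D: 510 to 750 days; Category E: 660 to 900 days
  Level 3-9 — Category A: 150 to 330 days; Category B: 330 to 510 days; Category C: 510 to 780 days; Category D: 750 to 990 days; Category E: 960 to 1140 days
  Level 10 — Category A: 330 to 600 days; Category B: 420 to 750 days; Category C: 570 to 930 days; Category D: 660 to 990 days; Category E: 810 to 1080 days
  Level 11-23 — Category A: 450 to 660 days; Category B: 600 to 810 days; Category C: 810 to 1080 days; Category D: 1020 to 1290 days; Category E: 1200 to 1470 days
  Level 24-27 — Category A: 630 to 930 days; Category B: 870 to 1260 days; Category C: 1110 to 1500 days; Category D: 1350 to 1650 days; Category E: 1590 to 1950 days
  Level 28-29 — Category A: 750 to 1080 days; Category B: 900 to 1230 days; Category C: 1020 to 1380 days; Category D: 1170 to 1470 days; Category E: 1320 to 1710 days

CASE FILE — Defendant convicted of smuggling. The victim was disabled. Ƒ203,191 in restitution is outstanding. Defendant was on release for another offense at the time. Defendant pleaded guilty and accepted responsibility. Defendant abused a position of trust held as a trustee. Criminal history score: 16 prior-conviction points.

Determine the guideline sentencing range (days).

1350-1650 days

Base offense level for smuggling: 20.
§1 applies: 20 + 2 = 22.
§2 applies (level before this adjustment is 22 ≥ 10, so +3): 22 + 3 = 25.
§3 applies (level before this adjustment is 25 < 26, so +2): 25 + 2 = 27.
§4 applies: 27 + 1 = 28.
§5 applies: 28 − 1 = 27.
Final offense level: 27.
Criminal history: 16 prior points → Category D (16).
Level 27 falls in the 24-27 band.
Grid: Level 24-27 × Category D = 1350-1650 days.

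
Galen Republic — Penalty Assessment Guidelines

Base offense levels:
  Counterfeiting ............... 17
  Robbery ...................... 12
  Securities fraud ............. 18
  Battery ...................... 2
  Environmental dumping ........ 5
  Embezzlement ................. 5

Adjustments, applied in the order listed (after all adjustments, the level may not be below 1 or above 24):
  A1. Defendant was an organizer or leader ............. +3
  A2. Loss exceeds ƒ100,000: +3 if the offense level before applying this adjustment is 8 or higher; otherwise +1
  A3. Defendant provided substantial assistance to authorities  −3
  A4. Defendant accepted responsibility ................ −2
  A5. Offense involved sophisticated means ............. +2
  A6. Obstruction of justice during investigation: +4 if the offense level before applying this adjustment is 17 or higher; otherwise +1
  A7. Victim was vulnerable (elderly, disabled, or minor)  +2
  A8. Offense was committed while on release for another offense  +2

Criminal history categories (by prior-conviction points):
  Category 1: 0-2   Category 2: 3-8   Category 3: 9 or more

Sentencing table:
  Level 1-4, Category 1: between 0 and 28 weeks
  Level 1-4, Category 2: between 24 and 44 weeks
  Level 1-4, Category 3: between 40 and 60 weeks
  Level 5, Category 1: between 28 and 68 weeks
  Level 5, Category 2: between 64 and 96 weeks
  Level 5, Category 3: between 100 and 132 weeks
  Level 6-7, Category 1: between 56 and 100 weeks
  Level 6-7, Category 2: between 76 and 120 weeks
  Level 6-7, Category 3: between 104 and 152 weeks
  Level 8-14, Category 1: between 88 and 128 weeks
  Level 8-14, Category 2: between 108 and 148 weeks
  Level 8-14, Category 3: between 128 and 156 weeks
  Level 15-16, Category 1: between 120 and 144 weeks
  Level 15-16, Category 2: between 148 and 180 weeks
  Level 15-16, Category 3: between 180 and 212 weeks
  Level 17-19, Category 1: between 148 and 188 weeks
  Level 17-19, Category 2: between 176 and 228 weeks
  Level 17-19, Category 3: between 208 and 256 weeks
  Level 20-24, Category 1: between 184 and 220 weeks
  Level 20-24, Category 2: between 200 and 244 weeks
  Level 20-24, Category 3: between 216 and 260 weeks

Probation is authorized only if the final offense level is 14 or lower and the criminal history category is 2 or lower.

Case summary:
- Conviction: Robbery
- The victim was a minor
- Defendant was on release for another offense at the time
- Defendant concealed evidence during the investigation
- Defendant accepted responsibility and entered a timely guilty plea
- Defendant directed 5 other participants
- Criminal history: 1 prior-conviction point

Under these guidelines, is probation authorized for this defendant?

No

Base offense level for robbery: 12.
A1 applies: 12 + 3 = 15.
A4 applies: 15 − 2 = 13.
A6 applies (level before this adjustment is 13 < 17, so +1): 13 + 1 = 14.
A7 applies: 14 + 2 = 16.
A8 applies: 16 + 2 = 18.
Final offense level: 18.
Criminal history: 1 prior point → Category 1 (0-2).
Level 18 falls in the 17-19 band.
Grid: Level 17-19 × Category 1 = 148-188 weeks.
Probation check: level 18 > 14 and category 1 ≤ 2 → not eligible.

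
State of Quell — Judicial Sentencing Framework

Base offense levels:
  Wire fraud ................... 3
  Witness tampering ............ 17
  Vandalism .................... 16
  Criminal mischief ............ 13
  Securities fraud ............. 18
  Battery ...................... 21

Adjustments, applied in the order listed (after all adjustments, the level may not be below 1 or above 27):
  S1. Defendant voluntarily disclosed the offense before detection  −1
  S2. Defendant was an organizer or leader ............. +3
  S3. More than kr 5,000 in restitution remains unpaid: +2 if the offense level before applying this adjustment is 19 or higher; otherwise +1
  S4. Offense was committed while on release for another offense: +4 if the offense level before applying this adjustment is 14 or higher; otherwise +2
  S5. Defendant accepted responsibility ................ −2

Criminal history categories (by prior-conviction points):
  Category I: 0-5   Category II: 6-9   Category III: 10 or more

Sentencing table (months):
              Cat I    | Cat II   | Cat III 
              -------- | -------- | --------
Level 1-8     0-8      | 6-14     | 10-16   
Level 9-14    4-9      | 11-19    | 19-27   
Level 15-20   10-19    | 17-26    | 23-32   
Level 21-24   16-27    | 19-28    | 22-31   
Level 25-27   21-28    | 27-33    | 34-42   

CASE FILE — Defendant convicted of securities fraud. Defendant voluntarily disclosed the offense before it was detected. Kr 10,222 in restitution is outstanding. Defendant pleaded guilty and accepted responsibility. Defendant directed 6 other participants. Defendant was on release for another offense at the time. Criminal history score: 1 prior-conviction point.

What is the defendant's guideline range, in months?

16-27 months

Base offense level for securities fraud: 18.
S1 applies: 18 − 1 = 17.
S2 applies: 17 + 3 = 20.
S3 applies (level before this adjustment is 20 ≥ 19, so +2): 20 + 2 = 22.
S4 applies (level before this adjustment is 22 ≥ 14, so +4): 22 + 4 = 26.
S5 applies: 26 − 2 = 24.
Final offense level: 24.
Criminal history: 1 prior point → Category I (0-5).
Level 24 falls in the 21-24 band.
Grid: Level 21-24 × Category I = 16-27 months.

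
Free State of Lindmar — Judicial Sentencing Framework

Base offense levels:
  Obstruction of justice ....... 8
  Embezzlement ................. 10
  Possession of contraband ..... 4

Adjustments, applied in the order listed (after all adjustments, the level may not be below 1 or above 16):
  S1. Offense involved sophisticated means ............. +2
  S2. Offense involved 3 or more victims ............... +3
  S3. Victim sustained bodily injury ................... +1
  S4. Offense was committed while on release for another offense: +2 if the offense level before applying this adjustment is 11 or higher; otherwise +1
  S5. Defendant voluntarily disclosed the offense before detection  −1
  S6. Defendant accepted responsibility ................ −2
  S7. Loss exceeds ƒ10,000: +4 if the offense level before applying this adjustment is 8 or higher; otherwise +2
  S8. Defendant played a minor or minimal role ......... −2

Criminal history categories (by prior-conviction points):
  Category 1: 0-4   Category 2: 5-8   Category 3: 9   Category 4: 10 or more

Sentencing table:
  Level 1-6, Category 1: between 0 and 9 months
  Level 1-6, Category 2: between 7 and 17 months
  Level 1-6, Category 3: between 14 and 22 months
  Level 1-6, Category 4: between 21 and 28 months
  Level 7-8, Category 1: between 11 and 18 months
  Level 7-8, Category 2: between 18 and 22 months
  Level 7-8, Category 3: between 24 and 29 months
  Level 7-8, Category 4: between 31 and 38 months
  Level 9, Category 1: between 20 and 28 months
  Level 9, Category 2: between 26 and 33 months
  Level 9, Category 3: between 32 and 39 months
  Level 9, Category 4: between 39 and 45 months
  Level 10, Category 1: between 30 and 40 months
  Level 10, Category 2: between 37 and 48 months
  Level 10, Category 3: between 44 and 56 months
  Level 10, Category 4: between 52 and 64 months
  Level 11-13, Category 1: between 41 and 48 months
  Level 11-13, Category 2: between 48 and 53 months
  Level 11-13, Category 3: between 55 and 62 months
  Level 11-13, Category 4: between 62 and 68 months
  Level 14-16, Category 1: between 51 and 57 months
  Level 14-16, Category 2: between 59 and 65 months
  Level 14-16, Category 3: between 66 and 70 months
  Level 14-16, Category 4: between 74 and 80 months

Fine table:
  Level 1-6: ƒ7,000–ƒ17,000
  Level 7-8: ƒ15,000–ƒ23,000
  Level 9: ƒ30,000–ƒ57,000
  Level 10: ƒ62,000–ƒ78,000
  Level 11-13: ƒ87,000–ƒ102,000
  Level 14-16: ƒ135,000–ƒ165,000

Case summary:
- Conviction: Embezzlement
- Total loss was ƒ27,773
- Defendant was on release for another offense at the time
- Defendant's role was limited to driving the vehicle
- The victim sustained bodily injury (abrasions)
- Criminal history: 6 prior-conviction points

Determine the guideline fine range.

ƒ135,000–ƒ165,000

Base offense level for embezzlement: 10.
S1 does not apply.
S2 does not apply.
S3 applies: 10 + 1 = 11.
S4 applies (level before this adjustment is 11 ≥ 11, so +2): 11 + 2 = 13.
S6 does not apply.
S7 applies (level before this adjustment is 13 ≥ 8, so +4): 13 + 4 = 17.
S8 applies: 17 − 2 = 15.
Final offense level: 15.
Level 15 falls in the 14-16 band.
Fine table: Level 14-16 → ƒ135,000–ƒ165,000.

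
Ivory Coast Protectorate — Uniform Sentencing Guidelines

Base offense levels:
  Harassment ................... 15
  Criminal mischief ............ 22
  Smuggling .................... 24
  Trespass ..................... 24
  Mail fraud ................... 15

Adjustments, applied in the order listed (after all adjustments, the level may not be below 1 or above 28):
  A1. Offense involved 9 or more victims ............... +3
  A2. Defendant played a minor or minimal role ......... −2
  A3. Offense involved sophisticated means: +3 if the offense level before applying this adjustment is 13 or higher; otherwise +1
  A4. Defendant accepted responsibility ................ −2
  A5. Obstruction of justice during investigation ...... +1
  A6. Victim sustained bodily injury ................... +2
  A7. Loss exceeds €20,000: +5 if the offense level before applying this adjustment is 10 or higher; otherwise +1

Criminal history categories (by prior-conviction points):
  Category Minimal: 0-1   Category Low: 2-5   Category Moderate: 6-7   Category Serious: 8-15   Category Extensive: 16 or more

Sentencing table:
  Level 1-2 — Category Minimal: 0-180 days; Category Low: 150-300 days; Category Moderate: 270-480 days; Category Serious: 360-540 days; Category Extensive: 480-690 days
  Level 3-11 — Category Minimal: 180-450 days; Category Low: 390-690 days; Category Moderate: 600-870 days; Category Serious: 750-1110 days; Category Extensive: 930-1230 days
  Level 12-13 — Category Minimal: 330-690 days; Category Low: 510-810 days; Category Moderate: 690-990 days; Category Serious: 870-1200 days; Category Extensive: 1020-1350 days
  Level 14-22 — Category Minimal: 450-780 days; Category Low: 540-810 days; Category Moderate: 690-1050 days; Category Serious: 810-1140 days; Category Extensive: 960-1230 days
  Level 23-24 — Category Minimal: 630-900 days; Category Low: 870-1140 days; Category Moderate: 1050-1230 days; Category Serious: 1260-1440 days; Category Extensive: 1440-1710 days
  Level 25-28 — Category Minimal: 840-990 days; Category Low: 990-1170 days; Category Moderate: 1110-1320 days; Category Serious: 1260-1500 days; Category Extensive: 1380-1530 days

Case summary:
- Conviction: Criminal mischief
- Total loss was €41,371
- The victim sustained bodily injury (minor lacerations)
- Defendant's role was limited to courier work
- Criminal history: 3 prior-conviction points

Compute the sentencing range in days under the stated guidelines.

Base offense level for criminal mischief: 22.
A2 applies: 22 − 2 = 20.
A4 does not apply.
A5 does not apply.
A6 applies: 20 + 2 = 22.
A7 applies (level before this adjustment is 22 ≥ 10, so +5): 22 + 5 = 27.
Final offense level: 27.
Criminal history: 3 prior points → Category Low (2-5).
Level 27 falls in the 25-28 band.
Grid: Level 25-28 × Category Low = 990-1170 days.

990-1170 days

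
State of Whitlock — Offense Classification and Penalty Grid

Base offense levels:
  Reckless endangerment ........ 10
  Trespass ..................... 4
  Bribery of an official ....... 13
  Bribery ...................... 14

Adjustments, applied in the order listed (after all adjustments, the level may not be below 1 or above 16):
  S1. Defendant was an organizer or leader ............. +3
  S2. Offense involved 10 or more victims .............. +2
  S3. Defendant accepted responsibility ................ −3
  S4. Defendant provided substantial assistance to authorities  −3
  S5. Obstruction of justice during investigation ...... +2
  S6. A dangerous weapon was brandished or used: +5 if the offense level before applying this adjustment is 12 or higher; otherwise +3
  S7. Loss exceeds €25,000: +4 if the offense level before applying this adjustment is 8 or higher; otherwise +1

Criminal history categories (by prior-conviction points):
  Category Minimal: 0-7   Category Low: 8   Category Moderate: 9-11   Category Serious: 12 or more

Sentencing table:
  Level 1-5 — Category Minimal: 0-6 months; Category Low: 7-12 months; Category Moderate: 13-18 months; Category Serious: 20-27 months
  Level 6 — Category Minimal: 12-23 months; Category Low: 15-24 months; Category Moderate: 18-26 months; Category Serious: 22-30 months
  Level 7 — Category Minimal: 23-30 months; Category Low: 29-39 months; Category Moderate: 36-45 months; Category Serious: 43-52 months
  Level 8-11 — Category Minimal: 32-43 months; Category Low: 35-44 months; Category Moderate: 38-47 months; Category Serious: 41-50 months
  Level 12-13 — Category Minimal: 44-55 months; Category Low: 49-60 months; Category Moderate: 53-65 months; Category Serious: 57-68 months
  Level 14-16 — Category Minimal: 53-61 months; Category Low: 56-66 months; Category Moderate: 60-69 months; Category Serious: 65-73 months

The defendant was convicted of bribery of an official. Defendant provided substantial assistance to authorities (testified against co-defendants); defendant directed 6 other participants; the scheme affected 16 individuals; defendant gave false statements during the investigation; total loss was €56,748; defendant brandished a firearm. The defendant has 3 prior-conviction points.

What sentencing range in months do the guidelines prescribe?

Base offense level for bribery of an official: 13.
S1 applies: 13 + 3 = 16.
S2 applies: 16 + 2 = 18.
S3 does not apply.
S4 applies: 18 − 3 = 15.
S5 applies: 15 + 2 = 17.
S6 applies (level before this adjustment is 17 ≥ 12, so +5): 17 + 5 = 22.
S7 applies (level before this adjustment is 22 ≥ 8, so +4): 22 + 4 = 26.
Level 26 exceeds the maximum of 16; capped at 16.
Final offense level: 16.
Criminal history: 3 prior points → Category Minimal (0-7).
Level 16 falls in the 14-16 band.
Grid: Level 14-16 × Category Minimal = 53-61 months.

53-61 months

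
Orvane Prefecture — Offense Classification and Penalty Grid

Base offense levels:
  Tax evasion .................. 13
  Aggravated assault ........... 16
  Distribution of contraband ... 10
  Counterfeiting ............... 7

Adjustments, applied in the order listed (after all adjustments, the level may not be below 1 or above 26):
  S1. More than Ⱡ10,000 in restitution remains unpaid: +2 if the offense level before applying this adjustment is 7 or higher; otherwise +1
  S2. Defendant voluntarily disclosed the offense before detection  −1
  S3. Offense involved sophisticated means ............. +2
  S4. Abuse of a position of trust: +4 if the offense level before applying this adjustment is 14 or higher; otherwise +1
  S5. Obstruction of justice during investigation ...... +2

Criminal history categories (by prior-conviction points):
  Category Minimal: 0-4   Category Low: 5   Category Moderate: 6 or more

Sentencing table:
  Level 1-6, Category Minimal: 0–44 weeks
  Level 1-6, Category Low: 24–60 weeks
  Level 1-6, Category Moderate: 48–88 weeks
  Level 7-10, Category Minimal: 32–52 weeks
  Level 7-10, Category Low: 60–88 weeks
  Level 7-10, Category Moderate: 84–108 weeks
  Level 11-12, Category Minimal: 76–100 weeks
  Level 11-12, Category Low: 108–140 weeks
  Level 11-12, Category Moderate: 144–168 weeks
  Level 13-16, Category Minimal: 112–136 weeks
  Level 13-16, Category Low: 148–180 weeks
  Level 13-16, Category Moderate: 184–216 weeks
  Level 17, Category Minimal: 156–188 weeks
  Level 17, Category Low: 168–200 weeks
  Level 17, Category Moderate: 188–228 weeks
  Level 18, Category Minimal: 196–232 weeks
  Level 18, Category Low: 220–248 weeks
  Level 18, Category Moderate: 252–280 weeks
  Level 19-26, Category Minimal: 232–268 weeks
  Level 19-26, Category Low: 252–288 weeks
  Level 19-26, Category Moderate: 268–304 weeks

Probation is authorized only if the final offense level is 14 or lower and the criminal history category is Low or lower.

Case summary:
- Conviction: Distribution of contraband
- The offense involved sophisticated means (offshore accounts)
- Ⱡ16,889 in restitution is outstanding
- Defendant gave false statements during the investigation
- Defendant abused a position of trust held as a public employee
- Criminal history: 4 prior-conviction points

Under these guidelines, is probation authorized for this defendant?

Base offense level for distribution of contraband: 10.
S1 applies (level before this adjustment is 10 ≥ 7, so +2): 10 + 2 = 12.
S2 does not apply.
S3 applies: 12 + 2 = 14.
S4 applies (level before this adjustment is 14 ≥ 14, so +4): 14 + 4 = 18.
S5 applies: 18 + 2 = 20.
Final offense level: 20.
Criminal history: 4 prior points → Category Minimal (0-4).
Level 20 falls in the 19-26 band.
Grid: Level 19-26 × Category Minimal = 232-268 weeks.
Probation check: level 20 > 14 and category Minimal ≤ Low → not eligible.

No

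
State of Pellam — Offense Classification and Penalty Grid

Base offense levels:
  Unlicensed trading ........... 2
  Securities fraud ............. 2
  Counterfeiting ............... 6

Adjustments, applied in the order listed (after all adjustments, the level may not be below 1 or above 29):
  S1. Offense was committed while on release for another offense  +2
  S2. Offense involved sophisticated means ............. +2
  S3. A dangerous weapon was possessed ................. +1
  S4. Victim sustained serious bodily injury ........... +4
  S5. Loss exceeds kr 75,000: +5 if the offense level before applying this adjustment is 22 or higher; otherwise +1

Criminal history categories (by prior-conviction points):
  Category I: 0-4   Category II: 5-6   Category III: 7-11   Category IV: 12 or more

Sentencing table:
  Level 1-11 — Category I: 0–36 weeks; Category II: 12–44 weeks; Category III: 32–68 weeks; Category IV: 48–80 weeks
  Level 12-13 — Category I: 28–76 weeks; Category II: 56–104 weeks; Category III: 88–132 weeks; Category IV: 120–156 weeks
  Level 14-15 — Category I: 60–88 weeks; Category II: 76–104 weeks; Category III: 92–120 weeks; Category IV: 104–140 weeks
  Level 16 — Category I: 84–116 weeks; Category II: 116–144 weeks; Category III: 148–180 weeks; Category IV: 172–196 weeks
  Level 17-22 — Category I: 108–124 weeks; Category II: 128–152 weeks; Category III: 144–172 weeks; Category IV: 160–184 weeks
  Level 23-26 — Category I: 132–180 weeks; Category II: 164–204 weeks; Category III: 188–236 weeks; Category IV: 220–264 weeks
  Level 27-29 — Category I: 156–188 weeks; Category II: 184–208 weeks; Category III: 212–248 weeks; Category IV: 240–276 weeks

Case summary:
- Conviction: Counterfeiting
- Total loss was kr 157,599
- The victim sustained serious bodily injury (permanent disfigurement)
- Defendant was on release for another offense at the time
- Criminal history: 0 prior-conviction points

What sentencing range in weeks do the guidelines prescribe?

28-76 weeks

Base offense level for counterfeiting: 6.
S1 applies: 6 + 2 = 8.
S2 does not apply.
S3 does not apply.
S4 applies: 8 + 4 = 12.
S5 applies (level before this adjustment is 12 < 22, so +1): 12 + 1 = 13.
Final offense level: 13.
Criminal history: 0 prior points → Category I (0-4).
Level 13 falls in the 12-13 band.
Grid: Level 12-13 × Category I = 28-76 weeks.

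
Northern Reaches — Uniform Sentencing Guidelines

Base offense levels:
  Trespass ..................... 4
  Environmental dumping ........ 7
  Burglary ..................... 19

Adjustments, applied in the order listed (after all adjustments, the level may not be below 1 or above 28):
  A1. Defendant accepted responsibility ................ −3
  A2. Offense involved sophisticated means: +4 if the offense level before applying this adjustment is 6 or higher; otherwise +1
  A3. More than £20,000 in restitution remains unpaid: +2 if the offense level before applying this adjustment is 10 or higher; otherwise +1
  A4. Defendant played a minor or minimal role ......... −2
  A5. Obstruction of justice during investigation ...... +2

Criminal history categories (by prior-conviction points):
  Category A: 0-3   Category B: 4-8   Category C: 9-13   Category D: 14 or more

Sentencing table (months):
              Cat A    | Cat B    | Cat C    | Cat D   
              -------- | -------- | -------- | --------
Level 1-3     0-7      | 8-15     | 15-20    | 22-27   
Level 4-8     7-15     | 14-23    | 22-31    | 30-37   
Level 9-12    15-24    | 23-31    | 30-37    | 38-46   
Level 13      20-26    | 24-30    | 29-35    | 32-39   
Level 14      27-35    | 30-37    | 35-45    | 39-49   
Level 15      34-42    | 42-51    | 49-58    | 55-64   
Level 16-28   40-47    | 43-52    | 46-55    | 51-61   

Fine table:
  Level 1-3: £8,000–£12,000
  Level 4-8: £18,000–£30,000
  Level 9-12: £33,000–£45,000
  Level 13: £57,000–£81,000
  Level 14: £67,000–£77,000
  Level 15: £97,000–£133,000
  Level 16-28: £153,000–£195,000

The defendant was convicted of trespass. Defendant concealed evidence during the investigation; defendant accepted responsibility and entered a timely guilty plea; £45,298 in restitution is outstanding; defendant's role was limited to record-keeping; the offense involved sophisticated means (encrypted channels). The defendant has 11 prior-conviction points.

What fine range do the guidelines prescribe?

Base offense level for trespass: 4.
A1 applies: 4 − 3 = 1.
A2 applies (level before this adjustment is 1 < 6, so +1): 1 + 1 = 2.
A3 applies (level before this adjustment is 2 < 10, so +1): 2 + 1 = 3.
A4 applies: 3 − 2 = 1.
A5 applies: 1 + 2 = 3.
Final offense level: 3.
Level 3 falls in the 1-3 band.
Fine table: Level 1-3 → £8,000–£12,000.

£8,000–£12,000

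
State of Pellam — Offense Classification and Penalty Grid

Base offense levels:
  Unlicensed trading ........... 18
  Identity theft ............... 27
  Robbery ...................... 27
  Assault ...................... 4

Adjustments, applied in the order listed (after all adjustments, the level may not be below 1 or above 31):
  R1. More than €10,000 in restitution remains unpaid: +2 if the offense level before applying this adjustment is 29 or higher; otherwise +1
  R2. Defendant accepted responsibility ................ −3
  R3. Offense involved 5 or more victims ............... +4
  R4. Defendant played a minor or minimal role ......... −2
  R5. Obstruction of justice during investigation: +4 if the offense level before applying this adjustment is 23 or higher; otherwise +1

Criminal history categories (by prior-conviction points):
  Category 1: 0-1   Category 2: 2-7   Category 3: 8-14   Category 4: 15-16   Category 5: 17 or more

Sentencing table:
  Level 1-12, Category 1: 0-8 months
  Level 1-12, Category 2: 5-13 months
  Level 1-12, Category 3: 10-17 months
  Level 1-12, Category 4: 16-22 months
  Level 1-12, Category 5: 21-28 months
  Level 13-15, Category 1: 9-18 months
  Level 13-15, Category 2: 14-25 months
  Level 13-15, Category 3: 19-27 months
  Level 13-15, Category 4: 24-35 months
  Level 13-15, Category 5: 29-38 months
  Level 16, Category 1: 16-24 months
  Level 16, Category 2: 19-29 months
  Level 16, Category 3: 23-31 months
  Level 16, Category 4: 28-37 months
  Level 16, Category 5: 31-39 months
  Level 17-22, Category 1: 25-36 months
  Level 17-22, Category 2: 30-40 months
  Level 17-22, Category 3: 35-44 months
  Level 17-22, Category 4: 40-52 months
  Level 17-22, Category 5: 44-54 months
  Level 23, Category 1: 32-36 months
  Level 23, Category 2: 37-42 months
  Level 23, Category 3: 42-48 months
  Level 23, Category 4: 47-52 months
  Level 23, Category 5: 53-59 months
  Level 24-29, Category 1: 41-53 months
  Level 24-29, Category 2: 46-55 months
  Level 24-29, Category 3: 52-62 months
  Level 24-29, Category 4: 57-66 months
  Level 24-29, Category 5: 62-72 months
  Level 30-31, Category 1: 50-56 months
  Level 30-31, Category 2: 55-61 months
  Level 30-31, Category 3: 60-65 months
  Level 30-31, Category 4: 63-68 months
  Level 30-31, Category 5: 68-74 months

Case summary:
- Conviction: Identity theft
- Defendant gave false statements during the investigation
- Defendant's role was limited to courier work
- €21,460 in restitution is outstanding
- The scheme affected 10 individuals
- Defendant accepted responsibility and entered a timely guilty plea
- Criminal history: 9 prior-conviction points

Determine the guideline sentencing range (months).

60-65 months

Base offense level for identity theft: 27.
R1 applies (level before this adjustment is 27 < 29, so +1): 27 + 1 = 28.
R2 applies: 28 − 3 = 25.
R3 applies: 25 + 4 = 29.
R4 applies: 29 − 2 = 27.
R5 applies (level before this adjustment is 27 ≥ 23, so +4): 27 + 4 = 31.
Final offense level: 31.
Criminal history: 9 prior points → Category 3 (8-14).
Level 31 falls in the 30-31 band.
Grid: Level 30-31 × Category 3 = 60-65 months.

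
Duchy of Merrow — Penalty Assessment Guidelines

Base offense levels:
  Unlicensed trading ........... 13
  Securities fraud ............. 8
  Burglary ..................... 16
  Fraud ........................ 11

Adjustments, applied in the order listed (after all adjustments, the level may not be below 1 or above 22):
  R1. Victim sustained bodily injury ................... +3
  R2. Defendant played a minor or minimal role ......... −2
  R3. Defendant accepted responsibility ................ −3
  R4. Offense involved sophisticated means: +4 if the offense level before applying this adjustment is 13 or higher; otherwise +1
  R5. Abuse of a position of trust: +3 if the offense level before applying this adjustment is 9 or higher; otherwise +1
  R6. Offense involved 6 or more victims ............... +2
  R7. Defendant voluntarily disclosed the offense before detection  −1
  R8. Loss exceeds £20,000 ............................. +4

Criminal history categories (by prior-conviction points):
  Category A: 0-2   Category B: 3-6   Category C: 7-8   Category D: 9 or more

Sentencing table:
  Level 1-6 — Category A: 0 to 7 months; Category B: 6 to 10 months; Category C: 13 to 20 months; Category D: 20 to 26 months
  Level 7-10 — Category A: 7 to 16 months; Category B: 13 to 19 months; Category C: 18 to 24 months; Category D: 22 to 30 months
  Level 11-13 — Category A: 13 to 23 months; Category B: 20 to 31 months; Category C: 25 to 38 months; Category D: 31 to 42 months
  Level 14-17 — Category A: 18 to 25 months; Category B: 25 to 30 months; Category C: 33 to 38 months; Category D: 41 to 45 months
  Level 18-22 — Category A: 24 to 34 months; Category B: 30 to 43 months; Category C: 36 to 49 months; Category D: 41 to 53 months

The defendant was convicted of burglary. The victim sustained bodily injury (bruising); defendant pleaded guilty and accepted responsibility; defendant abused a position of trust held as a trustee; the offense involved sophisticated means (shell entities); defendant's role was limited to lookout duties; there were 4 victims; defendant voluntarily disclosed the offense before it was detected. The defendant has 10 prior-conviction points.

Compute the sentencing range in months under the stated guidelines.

41-53 months

Base offense level for burglary: 16.
R1 applies: 16 + 3 = 19.
R2 applies: 19 − 2 = 17.
R3 applies: 17 − 3 = 14.
R4 applies (level before this adjustment is 14 ≥ 13, so +4): 14 + 4 = 18.
R5 applies (level before this adjustment is 18 ≥ 9, so +3): 18 + 3 = 21.
R7 applies: 21 − 1 = 20.
R8 does not apply.
Final offense level: 20.
Criminal history: 10 prior points → Category D (9+).
Level 20 falls in the 18-22 band.
Grid: Level 18-22 × Category D = 41-53 months.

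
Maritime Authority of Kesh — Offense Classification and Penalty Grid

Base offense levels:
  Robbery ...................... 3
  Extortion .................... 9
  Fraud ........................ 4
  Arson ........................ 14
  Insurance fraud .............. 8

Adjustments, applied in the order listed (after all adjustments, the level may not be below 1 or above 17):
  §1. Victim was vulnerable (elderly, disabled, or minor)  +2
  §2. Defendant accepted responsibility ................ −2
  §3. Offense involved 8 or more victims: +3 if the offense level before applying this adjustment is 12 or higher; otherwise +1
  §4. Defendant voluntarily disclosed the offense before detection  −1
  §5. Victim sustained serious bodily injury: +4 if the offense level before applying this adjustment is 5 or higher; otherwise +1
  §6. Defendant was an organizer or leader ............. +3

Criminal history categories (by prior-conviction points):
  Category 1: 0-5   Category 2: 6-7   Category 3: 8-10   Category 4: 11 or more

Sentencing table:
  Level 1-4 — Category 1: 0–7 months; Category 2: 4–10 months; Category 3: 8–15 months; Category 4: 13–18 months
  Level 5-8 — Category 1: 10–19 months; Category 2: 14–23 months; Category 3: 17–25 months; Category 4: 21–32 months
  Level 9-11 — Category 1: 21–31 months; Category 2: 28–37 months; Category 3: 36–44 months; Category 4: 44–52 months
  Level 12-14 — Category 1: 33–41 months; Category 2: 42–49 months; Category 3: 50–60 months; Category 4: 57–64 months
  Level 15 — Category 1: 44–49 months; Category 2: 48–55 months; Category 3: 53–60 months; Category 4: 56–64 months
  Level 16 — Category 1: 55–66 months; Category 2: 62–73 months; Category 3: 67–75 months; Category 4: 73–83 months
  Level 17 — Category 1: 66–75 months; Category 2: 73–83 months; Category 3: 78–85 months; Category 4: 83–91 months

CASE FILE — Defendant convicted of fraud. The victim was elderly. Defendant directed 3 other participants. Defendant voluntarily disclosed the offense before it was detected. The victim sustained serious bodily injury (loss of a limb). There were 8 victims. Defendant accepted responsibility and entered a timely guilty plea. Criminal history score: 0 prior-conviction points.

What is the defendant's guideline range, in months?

10-19 months

Base offense level for fraud: 4.
§1 applies: 4 + 2 = 6.
§2 applies: 6 − 2 = 4.
§3 applies (level before this adjustment is 4 < 12, so +1): 4 + 1 = 5.
§4 applies: 5 − 1 = 4.
§5 applies (level before this adjustment is 4 < 5, so +1): 4 + 1 = 5.
§6 applies: 5 + 3 = 8.
Final offense level: 8.
Criminal history: 0 prior points → Category 1 (0-5).
Level 8 falls in the 5-8 band.
Grid: Level 5-8 × Category 1 = 10-19 months.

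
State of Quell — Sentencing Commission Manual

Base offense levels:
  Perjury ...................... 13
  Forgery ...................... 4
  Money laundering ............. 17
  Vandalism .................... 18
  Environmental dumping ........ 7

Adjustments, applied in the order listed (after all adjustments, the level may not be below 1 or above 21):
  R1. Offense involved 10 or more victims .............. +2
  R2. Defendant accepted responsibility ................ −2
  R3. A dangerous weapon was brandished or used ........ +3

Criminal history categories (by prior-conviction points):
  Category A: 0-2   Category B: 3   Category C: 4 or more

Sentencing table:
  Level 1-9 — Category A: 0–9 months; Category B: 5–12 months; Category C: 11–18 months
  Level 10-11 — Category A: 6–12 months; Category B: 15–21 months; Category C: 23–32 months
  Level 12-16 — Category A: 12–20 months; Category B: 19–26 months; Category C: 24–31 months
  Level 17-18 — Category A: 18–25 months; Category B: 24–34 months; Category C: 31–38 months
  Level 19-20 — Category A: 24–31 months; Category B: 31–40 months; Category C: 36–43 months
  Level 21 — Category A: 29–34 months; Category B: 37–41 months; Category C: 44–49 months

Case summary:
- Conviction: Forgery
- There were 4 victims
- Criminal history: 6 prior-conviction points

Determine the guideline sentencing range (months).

11-18 months

Base offense level for forgery: 4.
Final offense level: 4.
Criminal history: 6 prior points → Category C (4+).
Level 4 falls in the 1-9 band.
Grid: Level 1-9 × Category C = 11-18 months.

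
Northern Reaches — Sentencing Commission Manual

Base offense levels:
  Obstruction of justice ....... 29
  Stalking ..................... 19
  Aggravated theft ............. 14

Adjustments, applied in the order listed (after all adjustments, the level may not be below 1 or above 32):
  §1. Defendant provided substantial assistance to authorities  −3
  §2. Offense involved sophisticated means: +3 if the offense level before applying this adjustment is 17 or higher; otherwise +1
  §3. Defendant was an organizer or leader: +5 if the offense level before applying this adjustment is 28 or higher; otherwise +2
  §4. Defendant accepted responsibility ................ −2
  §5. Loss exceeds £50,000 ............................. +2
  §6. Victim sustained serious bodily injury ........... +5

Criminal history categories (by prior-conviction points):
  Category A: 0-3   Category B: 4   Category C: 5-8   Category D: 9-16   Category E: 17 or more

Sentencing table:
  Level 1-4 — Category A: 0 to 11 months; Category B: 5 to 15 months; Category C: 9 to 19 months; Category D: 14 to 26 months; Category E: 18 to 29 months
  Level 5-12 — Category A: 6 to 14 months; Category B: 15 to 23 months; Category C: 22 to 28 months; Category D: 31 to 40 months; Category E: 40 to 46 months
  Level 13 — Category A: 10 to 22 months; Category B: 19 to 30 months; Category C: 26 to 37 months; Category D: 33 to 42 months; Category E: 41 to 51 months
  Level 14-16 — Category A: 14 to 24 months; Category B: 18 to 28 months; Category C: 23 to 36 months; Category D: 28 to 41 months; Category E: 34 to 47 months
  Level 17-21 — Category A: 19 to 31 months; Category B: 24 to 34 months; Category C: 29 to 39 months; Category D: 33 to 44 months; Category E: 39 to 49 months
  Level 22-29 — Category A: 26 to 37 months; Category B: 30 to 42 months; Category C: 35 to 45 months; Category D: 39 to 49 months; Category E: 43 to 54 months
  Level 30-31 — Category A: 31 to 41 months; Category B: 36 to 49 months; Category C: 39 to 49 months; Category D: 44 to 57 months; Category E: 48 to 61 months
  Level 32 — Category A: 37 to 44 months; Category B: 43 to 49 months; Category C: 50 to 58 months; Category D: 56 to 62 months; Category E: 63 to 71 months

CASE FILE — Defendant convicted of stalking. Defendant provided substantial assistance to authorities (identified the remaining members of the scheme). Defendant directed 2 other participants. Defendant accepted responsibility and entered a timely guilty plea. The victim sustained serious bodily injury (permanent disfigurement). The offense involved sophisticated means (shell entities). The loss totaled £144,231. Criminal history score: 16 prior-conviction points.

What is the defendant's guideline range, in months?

Base offense level for stalking: 19.
§1 applies: 19 − 3 = 16.
§2 applies (level before this adjustment is 16 < 17, so +1): 16 + 1 = 17.
§3 applies (level before this adjustment is 17 < 28, so +2): 17 + 2 = 19.
§4 applies: 19 − 2 = 17.
§5 applies: 17 + 2 = 19.
§6 applies: 19 + 5 = 24.
Final offense level: 24.
Criminal history: 16 prior points → Category D (9-16).
Level 24 falls in the 22-29 band.
Grid: Level 22-29 × Category D = 39-49 months.

39-49 months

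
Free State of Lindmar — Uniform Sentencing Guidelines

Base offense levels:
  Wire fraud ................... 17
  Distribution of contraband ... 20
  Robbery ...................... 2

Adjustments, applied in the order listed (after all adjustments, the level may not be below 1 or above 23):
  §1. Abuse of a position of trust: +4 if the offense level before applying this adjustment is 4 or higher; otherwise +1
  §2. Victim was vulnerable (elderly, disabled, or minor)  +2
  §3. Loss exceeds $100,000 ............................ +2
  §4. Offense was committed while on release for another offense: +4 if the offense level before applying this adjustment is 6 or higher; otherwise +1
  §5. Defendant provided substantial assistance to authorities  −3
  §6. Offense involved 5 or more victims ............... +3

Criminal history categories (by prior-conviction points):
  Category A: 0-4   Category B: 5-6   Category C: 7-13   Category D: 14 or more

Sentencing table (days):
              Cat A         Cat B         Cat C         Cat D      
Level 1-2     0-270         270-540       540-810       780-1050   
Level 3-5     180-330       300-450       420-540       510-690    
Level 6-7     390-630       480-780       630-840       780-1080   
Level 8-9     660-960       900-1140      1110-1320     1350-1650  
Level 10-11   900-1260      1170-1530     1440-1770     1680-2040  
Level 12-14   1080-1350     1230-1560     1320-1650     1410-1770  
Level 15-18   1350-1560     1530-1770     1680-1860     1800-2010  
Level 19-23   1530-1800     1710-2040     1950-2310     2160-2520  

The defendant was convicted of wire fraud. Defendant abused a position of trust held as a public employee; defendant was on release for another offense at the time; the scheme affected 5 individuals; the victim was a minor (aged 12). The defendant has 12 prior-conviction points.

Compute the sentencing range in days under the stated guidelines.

Base offense level for wire fraud: 17.
§1 applies (level before this adjustment is 17 ≥ 4, so +4): 17 + 4 = 21.
§2 applies: 21 + 2 = 23.
§4 applies (level before this adjustment is 23 ≥ 6, so +4): 23 + 4 = 27.
§6 applies: 27 + 3 = 30.
Level 30 exceeds the maximum of 23; capped at 23.
Final offense level: 23.
Criminal history: 12 prior points → Category C (7-13).
Level 23 falls in the 19-23 band.
Grid: Level 19-23 × Category C = 1950-2310 days.

1950-2310 days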